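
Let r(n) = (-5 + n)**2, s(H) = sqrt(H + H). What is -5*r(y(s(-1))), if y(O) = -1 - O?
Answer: -170 - 60*I*sqrt(2) ≈ -170.0 - 84.853*I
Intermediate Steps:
s(H) = sqrt(2)*sqrt(H) (s(H) = sqrt(2*H) = sqrt(2)*sqrt(H))
-5*r(y(s(-1))) = -5*(-5 + (-1 - sqrt(2)*sqrt(-1)))**2 = -5*(-5 + (-1 - sqrt(2)*I))**2 = -5*(-5 + (-1 - I*sqrt(2)))**2 = -5*(-6 - I*sqrt(2))**2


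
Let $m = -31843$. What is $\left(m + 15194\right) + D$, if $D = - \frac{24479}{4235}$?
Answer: $- \frac{10076142}{605} \approx -16655.0$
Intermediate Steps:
$D = - \frac{3497}{605}$ ($D = \left(-24479\right) \frac{1}{4235} = - \frac{3497}{605} \approx -5.7802$)
$\left(m + 15194\right) + D = \left(-31843 + 15194\right) - \frac{3497}{605} = -16649 - \frac{3497}{605} = - \frac{10076142}{605}$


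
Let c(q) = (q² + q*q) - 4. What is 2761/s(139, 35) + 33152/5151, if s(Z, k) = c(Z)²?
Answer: 49492470720599/7689902371644 ≈ 6.4360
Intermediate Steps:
c(q) = -4 + 2*q² (c(q) = (q² + q²) - 4 = 2*q² - 4 = -4 + 2*q²)
s(Z, k) = (-4 + 2*Z²)²
2761/s(139, 35) + 33152/5151 = 2761/((4*(-2 + 139²)²)) + 33152/5151 = 2761/((4*(-2 + 19321)²)) + 33152*(1/5151) = 2761/((4*19319²)) + 33152/5151 = 2761/((4*373223761)) + 33152/5151 = 2761/1492895044 + 33152/5151 = 49492470720599/7689902371644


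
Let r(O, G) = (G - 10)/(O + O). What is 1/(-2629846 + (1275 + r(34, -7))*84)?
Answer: -1/2522767 ≈ -3.9639e-7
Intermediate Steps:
r(O, G) = (-10 + G)/(2*O) (r(O, G) = (-10 + G)/((2*O)) = (-10 + G)*(1/(2*O)) = (-10 + G)/(2*O))
1/(-2629846 + (1275 + r(34, -7))*84) = 1/(-2629846 + (1275 + (1/2)*(-10 - 7)/34)*84) = 1/(-2629846 + (1275 + (1/2)*(1/34)*(-17))*84) = 1/(-2629846 + (1275 - 1/4)*84) = 1/(-2629846 + (5099/4)*84) = 1/(-2629846 + 107079) = 1/(-2522767) = -1/2522767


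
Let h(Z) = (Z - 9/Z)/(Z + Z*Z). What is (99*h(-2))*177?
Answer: 87615/4 ≈ 21904.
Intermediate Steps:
h(Z) = (Z - 9/Z)/(Z + Z**2)
(99*h(-2))*177 = (99*((-9 + (-2)**2)/((-2)**2*(1 - 2))))*177 = (99*((1/4)*(-9 + 4)/(-1)))*177 = (99*((1/4)*(-1)*(-5)))*177 = (99*(5/4))*177 = (495/4)*177 = 87615/4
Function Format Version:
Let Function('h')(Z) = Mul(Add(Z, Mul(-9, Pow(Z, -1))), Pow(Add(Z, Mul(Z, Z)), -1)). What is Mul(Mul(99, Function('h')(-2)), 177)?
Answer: Rational(87615, 4) ≈ 21904.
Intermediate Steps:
Function('h')(Z) = Mul(Pow(Add(Z, Pow(Z, 2)), -1), Add(Z, Mul(-9, Pow(Z, -1)))) (Function('h')(Z) = Mul(Add(Z, Mul(-9, Pow(Z, -1))), Pow(Add(Z, Pow(Z, 2)), -1)) = Mul(Pow(Add(Z, Pow(Z, 2)), -1), Add(Z, Mul(-9, Pow(Z, -1)))))
Mul(Mul(99, Function('h')(-2)), 177) = Mul(Mul(99, Mul(Pow(-2, -2), Pow(Add(1, -2), -1), Add(-9, Pow(-2, 2)))), 177) = Mul(Mul(99, Mul(Rational(1, 4), Pow(-1, -1), Add(-9, 4))), 177) = Mul(Mul(99, Mul(Rational(1, 4), -1, -5)), 177) = Mul(Mul(99, Rational(5, 4)), 177) = Mul(Rational(495, 4), 177) = Rational(87615, 4)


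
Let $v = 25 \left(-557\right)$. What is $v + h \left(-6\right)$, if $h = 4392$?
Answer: $-40277$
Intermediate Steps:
$v = -13925$
$v + h \left(-6\right) = -13925 + 4392 \left(-6\right) = -13925 - 26352 = -40277$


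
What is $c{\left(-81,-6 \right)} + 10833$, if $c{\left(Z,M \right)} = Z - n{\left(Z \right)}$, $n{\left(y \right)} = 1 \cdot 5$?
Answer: $10747$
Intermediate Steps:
$n{\left(y \right)} = 5$
$c{\left(Z,M \right)} = -5 + Z$ ($c{\left(Z,M \right)} = Z - 5 = -5 + Z$)
$c{\left(-81,-6 \right)} + 10833 = \left(-5 - 81\right) + 10833 = -86 + 10833 = 10747$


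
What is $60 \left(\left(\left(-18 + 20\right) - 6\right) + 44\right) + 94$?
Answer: $2494$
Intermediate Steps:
$60 \left(\left(\left(-18 + 20\right) - 6\right) + 44\right) + 94 = 60 \left(\left(2 - 6\right) + 44\right) + 94 = 60 \left(-4 + 44\right) + 94 = 60 \cdot 40 + 94 = 2400 + 94 = 2494$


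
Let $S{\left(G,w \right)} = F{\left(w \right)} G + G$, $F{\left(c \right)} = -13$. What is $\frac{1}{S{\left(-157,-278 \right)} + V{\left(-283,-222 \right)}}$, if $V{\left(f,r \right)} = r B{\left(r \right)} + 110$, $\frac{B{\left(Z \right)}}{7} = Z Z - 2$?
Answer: $- \frac{1}{76582234} \approx -1.3058 \cdot 10^{-8}$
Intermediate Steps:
$B{\left(Z \right)} = -14 + 7 Z^{2}$ ($B{\left(Z \right)} = 7 \left(Z Z - 2\right) = 7 \left(Z^{2} - 2\right) = 7 \left(-2 + Z^{2}\right) = -14 + 7 Z^{2}$)
$S{\left(G,w \right)} = - 12 G$ ($S{\left(G,w \right)} = - 13 G + G = - 12 G$)
$V{\left(f,r \right)} = 110 + r \left(-14 + 7 r^{2}\right)$ ($V{\left(f,r \right)} = r \left(-14 + 7 r^{2}\right) + 110 = 110 + r \left(-14 + 7 r^{2}\right)$)
$\frac{1}{S{\left(-157,-278 \right)} + V{\left(-283,-222 \right)}} = \frac{1}{\left(-12\right) \left(-157\right) + \left(110 + 7 \left(-222\right) \left(-2 + \left(-222\right)^{2}\right)\right)} = \frac{1}{1884 + \left(110 + 7 \left(-222\right) \left(-2 + 49284\right)\right)} = \frac{1}{1884 + \left(110 + 7 \left(-222\right) 49282\right)} = \frac{1}{1884 + \left(110 - 76584228\right)} = \frac{1}{1884 - 76584118} = \frac{1}{-76582234} = - \frac{1}{76582234}$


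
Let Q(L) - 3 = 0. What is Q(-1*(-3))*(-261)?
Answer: -783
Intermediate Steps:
Q(L) = 3 (Q(L) = 3 + 0 = 3)
Q(-1*(-3))*(-261) = 3*(-261) = -783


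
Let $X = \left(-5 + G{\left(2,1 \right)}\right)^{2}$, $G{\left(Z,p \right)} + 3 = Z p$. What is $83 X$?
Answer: $2988$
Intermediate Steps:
$G{\left(Z,p \right)} = -3 + Z p$
$X = 36$ ($X = \left(-5 + \left(-3 + 2 \cdot 1\right)\right)^{2} = \left(-5 + \left(-3 + 2\right)\right)^{2} = \left(-5 - 1\right)^{2} = \left(-6\right)^{2} = 36$)
$83 X = 83 \cdot 36 = 2988$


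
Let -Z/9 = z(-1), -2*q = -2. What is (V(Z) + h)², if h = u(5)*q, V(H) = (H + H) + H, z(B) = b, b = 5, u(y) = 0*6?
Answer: 18225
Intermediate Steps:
u(y) = 0
z(B) = 5
q = 1 (q = -½*(-2) = 1)
Z = -45 (Z = -9*5 = -45)
V(H) = 3*H (V(H) = 2*H + H = 3*H)
h = 0 (h = 0*1 = 0)
(V(Z) + h)² = (3*(-45) + 0)² = (-135 + 0)² = (-135)² = 18225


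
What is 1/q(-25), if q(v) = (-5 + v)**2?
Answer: 1/900 ≈ 0.0011111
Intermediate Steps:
1/q(-25) = 1/((-5 - 25)**2) = 1/((-30)**2) = 1/900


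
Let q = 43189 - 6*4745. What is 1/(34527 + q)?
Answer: 1/49246 ≈ 2.0306e-5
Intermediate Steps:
q = 14719 (q = 43189 - 28470 = 14719)
1/(34527 + q) = 1/(34527 + 14719) = 1/49246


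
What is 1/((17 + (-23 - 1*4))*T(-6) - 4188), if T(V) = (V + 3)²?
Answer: -1/4278 ≈ -0.00023375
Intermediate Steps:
T(V) = (3 + V)²
1/((17 + (-23 - 1*4))*T(-6) - 4188) = 1/((17 + (-23 - 1*4))*(3 - 6)² - 4188) = 1/((17 + (-23 - 4))*(-3)² - 4188) = 1/((17 - 27)*9 - 4188) = 1/(-10*9 - 4188) = 1/(-90 - 4188) = 1/(-4278) = -1/4278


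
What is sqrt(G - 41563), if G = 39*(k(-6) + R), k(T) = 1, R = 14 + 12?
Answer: I*sqrt(40510) ≈ 201.27*I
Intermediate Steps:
R = 26
G = 1053 (G = 39*(1 + 26) = 39*27 = 1053)
sqrt(G - 41563) = sqrt(1053 - 41563) = sqrt(-40510) = I*sqrt(40510)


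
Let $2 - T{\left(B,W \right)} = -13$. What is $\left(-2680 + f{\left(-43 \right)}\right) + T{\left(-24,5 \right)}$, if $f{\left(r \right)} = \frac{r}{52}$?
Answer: $- \frac{138623}{52} \approx -2665.8$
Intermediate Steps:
$T{\left(B,W \right)} = 15$ ($T{\left(B,W \right)} = 2 - -13 = 2 + 13 = 15$)
$f{\left(r \right)} = \frac{r}{52}$ ($f{\left(r \right)} = r \frac{1}{52} = \frac{r}{52}$)
$\left(-2680 + f{\left(-43 \right)}\right) + T{\left(-24,5 \right)} = \left(-2680 + \frac{1}{52} \left(-43\right)\right) + 15 = \left(-2680 - \frac{43}{52}\right) + 15 = - \frac{139403}{52} + 15 = - \frac{138623}{52}$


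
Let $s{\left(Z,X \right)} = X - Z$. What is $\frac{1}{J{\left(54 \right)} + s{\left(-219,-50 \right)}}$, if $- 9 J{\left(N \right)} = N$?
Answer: $\frac{1}{163} \approx 0.006135$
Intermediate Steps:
$J{\left(N \right)} = - \frac{N}{9}$
$\frac{1}{J{\left(54 \right)} + s{\left(-219,-50 \right)}} = \frac{1}{\left(- \frac{1}{9}\right) 54 - -169} = \frac{1}{-6 + \left(-50 + 219\right)} = \frac{1}{-6 + 169} = \frac{1}{163}$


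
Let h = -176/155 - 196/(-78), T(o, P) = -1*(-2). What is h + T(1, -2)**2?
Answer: 32506/6045 ≈ 5.3773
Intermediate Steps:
T(o, P) = 2
h = 8326/6045 (h = -176*1/155 - 196*(-1/78) = -176/155 + 98/39 = 8326/6045 ≈ 1.3773)
h + T(1, -2)**2 = 8326/6045 + 2**2 = 8326/6045 + 4 = 32506/6045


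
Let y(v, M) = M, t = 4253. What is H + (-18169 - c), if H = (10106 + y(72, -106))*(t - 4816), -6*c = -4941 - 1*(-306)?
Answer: -11297883/2 ≈ -5.6489e+6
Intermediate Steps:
c = 1545/2 (c = -(-4941 - 1*(-306))/6 = -(-4941 + 306)/6 = -⅙*(-4635) = 1545/2 ≈ 772.50)
H = -5630000 (H = (10106 - 106)*(4253 - 4816) = 10000*(-563) = -5630000)
H + (-18169 - c) = -5630000 + (-18169 - 1*1545/2) = -5630000 + (-18169 - 1545/2) = -5630000 - 37883/2 = -11297883/2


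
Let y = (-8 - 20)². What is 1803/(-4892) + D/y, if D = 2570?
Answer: 1394861/479416 ≈ 2.9095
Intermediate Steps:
y = 784 (y = (-28)² = 784)
1803/(-4892) + D/y = 1803/(-4892) + 2570/784 = 1803*(-1/4892) + 2570*(1/784) = -1803/4892 + 1285/392 = 1394861/479416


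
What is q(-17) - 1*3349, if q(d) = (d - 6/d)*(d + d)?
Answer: -2783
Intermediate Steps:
q(d) = 2*d*(d - 6/d) (q(d) = (d - 6/d)*(2*d) = 2*d*(d - 6/d))
q(-17) - 1*3349 = (-12 + 2*(-17)**2) - 1*3349 = (-12 + 2*289) - 3349 = (-12 + 578) - 3349 = 566 - 3349 = -2783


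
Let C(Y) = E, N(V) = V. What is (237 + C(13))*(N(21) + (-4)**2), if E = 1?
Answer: 8806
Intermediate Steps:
C(Y) = 1
(237 + C(13))*(N(21) + (-4)**2) = (237 + 1)*(21 + (-4)**2) = 238*(21 + 16) = 238*37 = 8806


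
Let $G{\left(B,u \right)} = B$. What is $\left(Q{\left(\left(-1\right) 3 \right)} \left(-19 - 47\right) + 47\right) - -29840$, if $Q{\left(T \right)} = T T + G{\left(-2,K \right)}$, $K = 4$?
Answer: $29425$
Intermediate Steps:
$Q{\left(T \right)} = -2 + T^{2}$ ($Q{\left(T \right)} = T T - 2 = T^{2} - 2 = -2 + T^{2}$)
$\left(Q{\left(\left(-1\right) 3 \right)} \left(-19 - 47\right) + 47\right) - -29840 = \left(\left(-2 + \left(\left(-1\right) 3\right)^{2}\right) \left(-19 - 47\right) + 47\right) - -29840 = \left(\left(-2 + \left(-3\right)^{2}\right) \left(-19 - 47\right) + 47\right) + 29840 = \left(\left(-2 + 9\right) \left(-66\right) + 47\right) + 29840 = \left(7 \left(-66\right) + 47\right) + 29840 = \left(-462 + 47\right) + 29840 = -415 + 29840 = 29425$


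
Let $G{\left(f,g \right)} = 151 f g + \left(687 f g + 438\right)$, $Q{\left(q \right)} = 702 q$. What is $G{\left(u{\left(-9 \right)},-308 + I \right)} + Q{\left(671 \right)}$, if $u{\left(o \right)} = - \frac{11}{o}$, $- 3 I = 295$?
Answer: $\frac{1493218}{27} \approx 55304.0$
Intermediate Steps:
$I = - \frac{295}{3}$ ($I = \left(- \frac{1}{3}\right) 295 = - \frac{295}{3} \approx -98.333$)
$G{\left(f,g \right)} = 438 + 838 f g$ ($G{\left(f,g \right)} = 151 f g + \left(687 f g + 438\right) = 151 f g + \left(438 + 687 f g\right) = 438 + 838 f g$)
$G{\left(u{\left(-9 \right)},-308 + I \right)} + Q{\left(671 \right)} = \left(438 + 838 \left(- \frac{11}{-9}\right) \left(-308 - \frac{295}{3}\right)\right) + 702 \cdot 671 = \left(438 + 838 \left(\left(-11\right) \left(- \frac{1}{9}\right)\right) \left(- \frac{1219}{3}\right)\right) + 471042 = \left(438 + 838 \cdot \frac{11}{9} \left(- \frac{1219}{3}\right)\right) + 471042 = \left(438 - \frac{11236742}{27}\right) + 471042 = - \frac{11224916}{27} + 471042 = \frac{1493218}{27}$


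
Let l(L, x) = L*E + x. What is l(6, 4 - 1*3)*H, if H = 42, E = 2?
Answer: 546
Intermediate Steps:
l(L, x) = x + 2*L (l(L, x) = L*2 + x = 2*L + x = x + 2*L)
l(6, 4 - 1*3)*H = ((4 - 1*3) + 2*6)*42 = ((4 - 3) + 12)*42 = (1 + 12)*42 = 13*42 = 546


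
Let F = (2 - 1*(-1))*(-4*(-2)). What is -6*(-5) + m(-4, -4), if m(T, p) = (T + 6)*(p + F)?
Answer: 70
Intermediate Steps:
F = 24 (F = (2 + 1)*8 = 3*8 = 24)
m(T, p) = (6 + T)*(24 + p) (m(T, p) = (T + 6)*(p + 24) = (6 + T)*(24 + p))
-6*(-5) + m(-4, -4) = -6*(-5) + (144 + 6*(-4) + 24*(-4) - 4*(-4)) = 30 + (144 - 24 - 96 + 16) = 30 + 40 = 70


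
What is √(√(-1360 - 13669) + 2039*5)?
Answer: √(10195 + I*√15029) ≈ 100.97 + 0.6071*I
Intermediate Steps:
√(√(-1360 - 13669) + 2039*5) = √(√(-15029) + 10195) = √(I*√15029 + 10195) = √(10195 + I*√15029)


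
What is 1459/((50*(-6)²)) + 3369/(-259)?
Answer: -5686319/466200 ≈ -12.197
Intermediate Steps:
1459/((50*(-6)²)) + 3369/(-259) = 1459/((50*36)) + 3369*(-1/259) = 1459/1800 - 3369/259 = -5686319/466200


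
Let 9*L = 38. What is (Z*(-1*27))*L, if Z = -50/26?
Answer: 2850/13 ≈ 219.23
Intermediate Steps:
Z = -25/13 (Z = -50*1/26 = -25/13 ≈ -1.9231)
L = 38/9 (L = (⅑)*38 = 38/9 ≈ 4.2222)
(Z*(-1*27))*L = -(-25)*27/13*(38/9) = -25/13*(-27)*(38/9) = (675/13)*(38/9) = 2850/13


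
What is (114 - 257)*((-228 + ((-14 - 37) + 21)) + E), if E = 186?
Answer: 10296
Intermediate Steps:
(114 - 257)*((-228 + ((-14 - 37) + 21)) + E) = (114 - 257)*((-228 + ((-14 - 37) + 21)) + 186) = -143*((-228 + (-51 + 21)) + 186) = -143*((-228 - 30) + 186) = -143*(-258 + 186) = -143*(-72) = 10296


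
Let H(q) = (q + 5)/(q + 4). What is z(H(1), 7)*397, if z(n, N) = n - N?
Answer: -11513/5 ≈ -2302.6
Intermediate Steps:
H(q) = (5 + q)/(4 + q)
z(H(1), 7)*397 = ((5 + 1)/(4 + 1) - 1*7)*397 = (6/5 - 7)*397 = -29/5*397 = -11513/5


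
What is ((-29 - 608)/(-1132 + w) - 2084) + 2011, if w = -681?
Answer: -2688/37 ≈ -72.649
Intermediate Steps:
((-29 - 608)/(-1132 + w) - 2084) + 2011 = ((-29 - 608)/(-1132 - 681) - 2084) + 2011 = (-637/(-1813) - 2084) + 2011 = (-637*(-1/1813) - 2084) + 2011 = (13/37 - 2084) + 2011 = -77095/37 + 2011 = -2688/37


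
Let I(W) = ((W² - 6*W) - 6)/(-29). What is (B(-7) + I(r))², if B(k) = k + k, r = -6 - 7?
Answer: 418609/841 ≈ 497.75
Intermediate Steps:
r = -13
B(k) = 2*k
I(W) = 6/29 - W²/29 + 6*W/29 (I(W) = (-6 + W² - 6*W)*(-1/29) = 6/29 - W²/29 + 6*W/29)
(B(-7) + I(r))² = (2*(-7) + (6/29 - 1/29*(-13)² + (6/29)*(-13)))² = (-14 + (6/29 - 1/29*169 - 78/29))² = (-14 + (6/29 - 169/29 - 78/29))² = (-14 - 241/29)² = (-647/29)² = 418609/841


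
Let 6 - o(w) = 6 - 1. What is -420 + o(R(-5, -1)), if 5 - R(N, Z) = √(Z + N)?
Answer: -419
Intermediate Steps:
R(N, Z) = 5 - √(N + Z) (R(N, Z) = 5 - √(Z + N) = 5 - √(N + Z))
o(w) = 1 (o(w) = 6 - (6 - 1) = 6 - 1*5 = 6 - 5 = 1)
-420 + o(R(-5, -1)) = -420 + 1 = -419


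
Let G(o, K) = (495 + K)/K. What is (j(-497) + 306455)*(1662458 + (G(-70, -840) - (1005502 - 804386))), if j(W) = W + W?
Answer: 24997454390675/56 ≈ 4.4638e+11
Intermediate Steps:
G(o, K) = (495 + K)/K
j(W) = 2*W
(j(-497) + 306455)*(1662458 + (G(-70, -840) - (1005502 - 804386))) = (2*(-497) + 306455)*(1662458 + ((495 - 840)/(-840) - (1005502 - 804386))) = (-994 + 306455)*(1662458 + (-1/840*(-345) - 1*201116)) = 305461*(1662458 + (23/56 - 201116)) = 305461*(1662458 - 11262473/56) = 305461*(81835175/56) = 24997454390675/56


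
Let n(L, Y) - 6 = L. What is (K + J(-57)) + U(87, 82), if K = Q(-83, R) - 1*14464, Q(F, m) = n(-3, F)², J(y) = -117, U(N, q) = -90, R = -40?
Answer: -14662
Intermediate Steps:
n(L, Y) = 6 + L
Q(F, m) = 9 (Q(F, m) = (6 - 3)² = 3² = 9)
K = -14455 (K = 9 - 1*14464 = 9 - 14464 = -14455)
(K + J(-57)) + U(87, 82) = (-14455 - 117) - 90 = -14572 - 90 = -14662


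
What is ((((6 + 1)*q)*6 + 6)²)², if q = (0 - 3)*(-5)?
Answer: 163617014016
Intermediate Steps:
q = 15 (q = -3*(-5) = 15)
((((6 + 1)*q)*6 + 6)²)² = ((((6 + 1)*15)*6 + 6)²)² = (((7*15)*6 + 6)²)² = ((105*6 + 6)²)² = ((630 + 6)²)² = (636²)² = 404496² = 163617014016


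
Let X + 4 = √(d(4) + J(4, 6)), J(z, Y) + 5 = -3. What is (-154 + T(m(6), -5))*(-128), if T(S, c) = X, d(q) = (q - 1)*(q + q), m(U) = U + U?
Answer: 19712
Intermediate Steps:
m(U) = 2*U
J(z, Y) = -8 (J(z, Y) = -5 - 3 = -8)
d(q) = 2*q*(-1 + q) (d(q) = (-1 + q)*(2*q) = 2*q*(-1 + q))
X = 0 (X = -4 + √(2*4*(-1 + 4) - 8) = -4 + √(2*4*3 - 8) = -4 + √(24 - 8) = -4 + √16 = -4 + 4 = 0)
T(S, c) = 0
(-154 + T(m(6), -5))*(-128) = (-154 + 0)*(-128) = -154*(-128) = 19712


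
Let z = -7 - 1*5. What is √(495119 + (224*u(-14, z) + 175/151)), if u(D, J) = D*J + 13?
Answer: 2*√3053419622/151 ≈ 731.89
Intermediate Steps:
z = -12 (z = -7 - 5 = -12)
u(D, J) = 13 + D*J
√(495119 + (224*u(-14, z) + 175/151)) = √(495119 + (224*(13 - 14*(-12)) + 175/151)) = √(495119 + (224*(13 + 168) + 175*(1/151))) = √(495119 + (224*181 + 175/151)) = √(495119 + (40544 + 175/151)) = √(495119 + 6122319/151) = √(80885288/151) = 2*√3053419622/151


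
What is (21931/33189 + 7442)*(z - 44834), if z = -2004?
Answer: -889974130694/2553 ≈ -3.4860e+8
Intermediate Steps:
(21931/33189 + 7442)*(z - 44834) = (21931/33189 + 7442)*(-2004 - 44834) = (21931*(1/33189) + 7442)*(-46838) = (1687/2553 + 7442)*(-46838) = (19001113/2553)*(-46838) = -889974130694/2553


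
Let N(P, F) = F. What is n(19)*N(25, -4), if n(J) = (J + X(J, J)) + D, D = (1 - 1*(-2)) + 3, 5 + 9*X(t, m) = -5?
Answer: -860/9 ≈ -95.556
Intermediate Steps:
X(t, m) = -10/9 (X(t, m) = -5/9 + (⅑)*(-5) = -5/9 - 5/9 = -10/9)
D = 6 (D = (1 + 2) + 3 = 3 + 3 = 6)
n(J) = 44/9 + J (n(J) = (J - 10/9) + 6 = (-10/9 + J) + 6 = 44/9 + J)
n(19)*N(25, -4) = (44/9 + 19)*(-4) = (215/9)*(-4) = -860/9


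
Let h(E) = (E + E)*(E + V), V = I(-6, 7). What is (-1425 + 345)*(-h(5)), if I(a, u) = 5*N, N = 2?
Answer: 162000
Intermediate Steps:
I(a, u) = 10 (I(a, u) = 5*2 = 10)
V = 10
h(E) = 2*E*(10 + E) (h(E) = (E + E)*(E + 10) = (2*E)*(10 + E) = 2*E*(10 + E))
(-1425 + 345)*(-h(5)) = (-1425 + 345)*(-2*5*(10 + 5)) = -(-1080)*2*5*15 = -(-1080)*150 = -1080*(-150) = 162000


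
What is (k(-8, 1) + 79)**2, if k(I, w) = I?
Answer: 5041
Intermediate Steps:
(k(-8, 1) + 79)**2 = (-8 + 79)**2 = 71**2 = 5041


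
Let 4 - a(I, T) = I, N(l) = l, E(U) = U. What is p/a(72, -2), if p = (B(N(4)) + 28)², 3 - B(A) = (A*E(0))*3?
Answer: -961/68 ≈ -14.132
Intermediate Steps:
a(I, T) = 4 - I
B(A) = 3 (B(A) = 3 - A*0*3 = 3 - 0*3 = 3 - 1*0 = 3 + 0 = 3)
p = 961 (p = (3 + 28)² = 31² = 961)
p/a(72, -2) = 961/(4 - 1*72) = 961/(4 - 72) = 961/(-68) = 961*(-1/68) = -961/68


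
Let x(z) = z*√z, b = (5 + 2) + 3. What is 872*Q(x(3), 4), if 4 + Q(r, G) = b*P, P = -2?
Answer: -20928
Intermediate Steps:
b = 10 (b = 7 + 3 = 10)
x(z) = z^(3/2)
Q(r, G) = -24 (Q(r, G) = -4 + 10*(-2) = -4 - 20 = -24)
872*Q(x(3), 4) = 872*(-24) = -20928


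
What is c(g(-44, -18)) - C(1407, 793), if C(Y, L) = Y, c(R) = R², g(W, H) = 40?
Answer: 193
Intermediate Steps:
c(g(-44, -18)) - C(1407, 793) = 40² - 1*1407 = 1600 - 1407 = 193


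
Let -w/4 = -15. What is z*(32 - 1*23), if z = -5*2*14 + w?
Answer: -720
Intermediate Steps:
w = 60 (w = -4*(-15) = 60)
z = -80 (z = -5*2*14 + 60 = -10*14 + 60 = -140 + 60 = -80)
z*(32 - 1*23) = -80*(32 - 1*23) = -80*(32 - 23) = -80*9 = -720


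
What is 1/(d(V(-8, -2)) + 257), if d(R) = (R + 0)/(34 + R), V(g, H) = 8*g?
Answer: 15/3887 ≈ 0.0038590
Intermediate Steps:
d(R) = R/(34 + R)
1/(d(V(-8, -2)) + 257) = 1/((8*(-8))/(34 + 8*(-8)) + 257) = 1/(-64/(34 - 64) + 257) = 1/(-64/(-30) + 257) = 1/(-64*(-1/30) + 257) = 1/(32/15 + 257) = 1/(3887/15) = 15/3887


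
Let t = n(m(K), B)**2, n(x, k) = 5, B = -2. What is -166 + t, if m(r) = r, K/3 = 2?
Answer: -141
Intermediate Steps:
K = 6 (K = 3*2 = 6)
t = 25 (t = 5**2 = 25)
-166 + t = -166 + 25 = -141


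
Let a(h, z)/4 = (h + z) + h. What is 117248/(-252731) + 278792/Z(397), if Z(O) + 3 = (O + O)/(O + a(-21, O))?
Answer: -128025241213720/1176968267 ≈ -1.0878e+5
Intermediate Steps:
a(h, z) = 4*z + 8*h (a(h, z) = 4*((h + z) + h) = 4*(z + 2*h) = 4*z + 8*h)
Z(O) = -3 + 2*O/(-168 + 5*O) (Z(O) = -3 + (O + O)/(O + (4*O + 8*(-21))) = -3 + (2*O)/(O + (4*O - 168)) = -3 + (2*O)/(O + (-168 + 4*O)) = -3 + (2*O)/(-168 + 5*O) = -3 + 2*O/(-168 + 5*O))
117248/(-252731) + 278792/Z(397) = 117248/(-252731) + 278792/(((504 - 13*397)/(-168 + 5*397))) = 117248*(-1/252731) + 278792/(((504 - 5161)/(-168 + 1985))) = -117248/252731 + 278792/((-4657/1817)) = -117248/252731 + 278792/(((1/1817)*(-4657))) = -117248/252731 + 278792/(-4657/1817) = -117248/252731 + 278792*(-1817/4657) = -117248/252731 - 506565064/4657 = -128025241213720/1176968267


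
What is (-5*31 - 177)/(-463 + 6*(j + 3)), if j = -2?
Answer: 332/457 ≈ 0.72648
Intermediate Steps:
(-5*31 - 177)/(-463 + 6*(j + 3)) = (-5*31 - 177)/(-463 + 6*(-2 + 3)) = (-155 - 177)/(-463 + 6*1) = -332/(-463 + 6) = -332/(-457) = -332*(-1/457) = 332/457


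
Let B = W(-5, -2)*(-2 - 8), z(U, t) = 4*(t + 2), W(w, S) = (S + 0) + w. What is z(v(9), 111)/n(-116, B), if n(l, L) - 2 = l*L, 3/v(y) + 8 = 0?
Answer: -226/4059 ≈ -0.055679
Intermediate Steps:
W(w, S) = S + w
v(y) = -3/8 (v(y) = 3/(-8 + 0) = 3/(-8) = 3*(-⅛) = -3/8)
z(U, t) = 8 + 4*t (z(U, t) = 4*(2 + t) = 8 + 4*t)
B = 70 (B = (-2 - 5)*(-2 - 8) = -7*(-10) = 70)
n(l, L) = 2 + L*l (n(l, L) = 2 + l*L = 2 + L*l)
z(v(9), 111)/n(-116, B) = (8 + 4*111)/(2 + 70*(-116)) = (8 + 444)/(2 - 8120) = 452/(-8118) = 452*(-1/8118) = -226/4059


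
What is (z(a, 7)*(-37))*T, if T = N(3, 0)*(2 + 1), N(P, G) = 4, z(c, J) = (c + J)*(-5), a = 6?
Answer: 28860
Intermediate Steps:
z(c, J) = -5*J - 5*c (z(c, J) = (J + c)*(-5) = -5*J - 5*c)
T = 12 (T = 4*(2 + 1) = 4*3 = 12)
(z(a, 7)*(-37))*T = ((-5*7 - 5*6)*(-37))*12 = ((-35 - 30)*(-37))*12 = -65*(-37)*12 = 2405*12 = 28860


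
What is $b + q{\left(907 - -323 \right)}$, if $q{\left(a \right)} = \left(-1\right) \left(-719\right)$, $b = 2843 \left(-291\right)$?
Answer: $-826594$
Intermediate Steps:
$b = -827313$
$q{\left(a \right)} = 719$
$b + q{\left(907 - -323 \right)} = -827313 + 719 = -826594$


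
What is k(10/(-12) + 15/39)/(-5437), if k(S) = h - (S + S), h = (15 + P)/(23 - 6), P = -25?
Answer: -205/3604731 ≈ -5.6870e-5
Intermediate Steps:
h = -10/17 (h = (15 - 25)/(23 - 6) = -10/17 ≈ -0.58823)
k(S) = -10/17 - 2*S (k(S) = -10/17 - (S + S) = -10/17 - 2*S)
k(10/(-12) + 15/39)/(-5437) = (-10/17 - 2*(10/(-12) + 15/39))/(-5437) = (-10/17 - 2*(10*(-1/12) + 15*(1/39)))*(-1/5437) = (-10/17 - 2*(-⅚ + 5/13))*(-1/5437) = (-10/17 - 2*(-35/78))*(-1/5437) = (-10/17 + 35/39)*(-1/5437) = (205/663)*(-1/5437) = -205/3604731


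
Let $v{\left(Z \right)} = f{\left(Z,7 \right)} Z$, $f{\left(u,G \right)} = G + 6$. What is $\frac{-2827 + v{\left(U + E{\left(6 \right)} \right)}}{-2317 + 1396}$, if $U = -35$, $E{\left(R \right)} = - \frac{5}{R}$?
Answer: $\frac{19757}{5526} \approx 3.5753$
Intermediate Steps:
$f{\left(u,G \right)} = 6 + G$
$v{\left(Z \right)} = 13 Z$ ($v{\left(Z \right)} = \left(6 + 7\right) Z = 13 Z$)
$\frac{-2827 + v{\left(U + E{\left(6 \right)} \right)}}{-2317 + 1396} = \frac{-2827 + 13 \left(-35 - \frac{5}{6}\right)}{-2317 + 1396} = \frac{-2827 + 13 \left(-35 - \frac{5}{6}\right)}{-921} = \left(-2827 + 13 \left(-35 - \frac{5}{6}\right)\right) \left(- \frac{1}{921}\right) = \left(-2827 + 13 \left(- \frac{215}{6}\right)\right) \left(- \frac{1}{921}\right) = \left(-2827 - \frac{2795}{6}\right) \left(- \frac{1}{921}\right) = \left(- \frac{19757}{6}\right) \left(- \frac{1}{921}\right) = \frac{19757}{5526}$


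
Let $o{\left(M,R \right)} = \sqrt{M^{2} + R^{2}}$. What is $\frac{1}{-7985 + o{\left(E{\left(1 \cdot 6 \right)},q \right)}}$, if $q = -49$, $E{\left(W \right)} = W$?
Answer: $- \frac{7985}{63757788} - \frac{\sqrt{2437}}{63757788} \approx -0.00012601$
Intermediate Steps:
$\frac{1}{-7985 + o{\left(E{\left(1 \cdot 6 \right)},q \right)}} = \frac{1}{-7985 + \sqrt{\left(1 \cdot 6\right)^{2} + \left(-49\right)^{2}}} = \frac{1}{-7985 + \sqrt{6^{2} + 2401}} = \frac{1}{-7985 + \sqrt{36 + 2401}} = \frac{1}{-7985 + \sqrt{2437}}$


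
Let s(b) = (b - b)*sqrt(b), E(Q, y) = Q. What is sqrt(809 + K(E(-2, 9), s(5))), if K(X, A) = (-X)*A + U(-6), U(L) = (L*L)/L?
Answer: sqrt(803) ≈ 28.337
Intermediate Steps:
U(L) = L (U(L) = L**2/L = L)
s(b) = 0 (s(b) = 0*sqrt(b) = 0)
K(X, A) = -6 - A*X (K(X, A) = (-X)*A - 6 = -A*X - 6 = -6 - A*X)
sqrt(809 + K(E(-2, 9), s(5))) = sqrt(809 + (-6 - 1*0*(-2))) = sqrt(809 + (-6 + 0)) = sqrt(809 - 6) = sqrt(803)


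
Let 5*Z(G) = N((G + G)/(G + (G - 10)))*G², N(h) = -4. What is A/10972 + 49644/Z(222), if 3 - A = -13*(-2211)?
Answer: -58258045/15020668 ≈ -3.8785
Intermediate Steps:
Z(G) = -4*G²/5 (Z(G) = (-4*G²)/5 = -4*G²/5)
A = -28740 (A = 3 - (-13)*(-2211) = 3 - 1*28743 = 3 - 28743 = -28740)
A/10972 + 49644/Z(222) = -28740/10972 + 49644/((-⅘*222²)) = -28740*1/10972 + 49644/((-⅘*49284)) = -7185/2743 + 49644/(-197136/5) = -7185/2743 + 49644*(-5/197136) = -7185/2743 - 6895/5476 = -58258045/15020668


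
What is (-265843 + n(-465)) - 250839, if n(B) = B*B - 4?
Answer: -300461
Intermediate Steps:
n(B) = -4 + B² (n(B) = B² - 4 = -4 + B²)
(-265843 + n(-465)) - 250839 = (-265843 + (-4 + (-465)²)) - 250839 = (-265843 + (-4 + 216225)) - 250839 = (-265843 + 216221) - 250839 = -49622 - 250839 = -300461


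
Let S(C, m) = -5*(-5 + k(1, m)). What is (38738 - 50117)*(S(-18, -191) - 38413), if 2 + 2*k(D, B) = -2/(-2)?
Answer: 873577209/2 ≈ 4.3679e+8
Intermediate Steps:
k(D, B) = -1/2 (k(D, B) = -1 + (-2/(-2))/2 = -1 + (-2*(-1/2))/2 = -1 + (1/2)*1 = -1 + 1/2 = -1/2)
S(C, m) = 55/2 (S(C, m) = -5*(-5 - 1/2) = -5*(-11/2) = 55/2)
(38738 - 50117)*(S(-18, -191) - 38413) = (38738 - 50117)*(55/2 - 38413) = -11379*(-76771/2) = 873577209/2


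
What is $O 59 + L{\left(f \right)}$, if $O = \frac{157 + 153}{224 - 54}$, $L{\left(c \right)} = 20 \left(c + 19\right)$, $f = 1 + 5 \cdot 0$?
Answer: $\frac{8629}{17} \approx 507.59$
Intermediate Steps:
$f = 1$ ($f = 1 + 0 = 1$)
$L{\left(c \right)} = 380 + 20 c$ ($L{\left(c \right)} = 20 \left(19 + c\right) = 380 + 20 c$)
$O = \frac{31}{17}$ ($O = \frac{310}{170} = 310 \cdot \frac{1}{170} = \frac{31}{17} \approx 1.8235$)
$O 59 + L{\left(f \right)} = \frac{31}{17} \cdot 59 + \left(380 + 20 \cdot 1\right) = \frac{1829}{17} + \left(380 + 20\right) = \frac{1829}{17} + 400 = \frac{8629}{17}$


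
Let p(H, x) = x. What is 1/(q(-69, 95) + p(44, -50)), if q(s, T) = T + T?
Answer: 1/140 ≈ 0.0071429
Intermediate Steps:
q(s, T) = 2*T
1/(q(-69, 95) + p(44, -50)) = 1/(2*95 - 50) = 1/(190 - 50) = 1/140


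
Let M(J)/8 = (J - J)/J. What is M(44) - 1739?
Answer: -1739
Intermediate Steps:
M(J) = 0 (M(J) = 8*((J - J)/J) = 8*(0/J) = 8*0 = 0)
M(44) - 1739 = 0 - 1739 = -1739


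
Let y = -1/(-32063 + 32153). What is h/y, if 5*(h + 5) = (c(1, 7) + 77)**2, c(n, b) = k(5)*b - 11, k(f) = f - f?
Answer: -77958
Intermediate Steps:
k(f) = 0
c(n, b) = -11 (c(n, b) = 0*b - 11 = 0 - 11 = -11)
y = -1/90 ≈ -0.011111
h = 4331/5 (h = -5 + (-11 + 77)**2/5 = -5 + (1/5)*66**2 = -5 + (1/5)*4356 = -5 + 4356/5 = 4331/5 ≈ 866.20)
h/y = 4331/(5*(-1/90)) = (4331/5)*(-90) = -77958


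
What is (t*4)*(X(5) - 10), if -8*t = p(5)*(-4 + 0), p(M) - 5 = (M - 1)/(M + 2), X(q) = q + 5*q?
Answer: 1560/7 ≈ 222.86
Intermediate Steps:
X(q) = 6*q
p(M) = 5 + (-1 + M)/(2 + M) (p(M) = 5 + (M - 1)/(M + 2) = 5 + (-1 + M)/(2 + M))
t = 39/14 (t = -3*(3 + 2*5)/(2 + 5)*(-4 + 0)/8 = -3*(3 + 10)/7*(-4)/8 = -3*(⅐)*13*(-4)/8 = -39*(-4)/56 = -⅛*(-156/7) = 39/14 ≈ 2.7857)
(t*4)*(X(5) - 10) = ((39/14)*4)*(6*5 - 10) = 78*(30 - 10)/7 = (78/7)*20 = 1560/7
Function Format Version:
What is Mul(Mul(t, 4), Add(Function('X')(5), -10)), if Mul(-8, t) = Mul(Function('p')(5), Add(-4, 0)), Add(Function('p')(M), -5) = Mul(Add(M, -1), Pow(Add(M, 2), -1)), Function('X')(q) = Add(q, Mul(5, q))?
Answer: Rational(1560, 7) ≈ 222.86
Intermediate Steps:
Function('X')(q) = Mul(6, q)
Function('p')(M) = Add(5, Mul(Pow(Add(2, M), -1), Add(-1, M))) (Function('p')(M) = Add(5, Mul(Add(M, -1), Pow(Add(M, 2), -1))) = Add(5, Mul(Add(-1, M), Pow(Add(2, M), -1))) = Add(5, Mul(Pow(Add(2, M), -1), Add(-1, M))))
t = Rational(39, 14) (t = Mul(Rational(-1, 8), Mul(Mul(3, Pow(Add(2, 5), -1), Add(3, Mul(2, 5))), Add(-4, 0))) = Mul(Rational(-1, 8), Mul(Mul(3, Pow(7, -1), Add(3, 10)), -4)) = Mul(Rational(-1, 8), Mul(Mul(3, Rational(1, 7), 13), -4)) = Mul(Rational(-1, 8), Mul(Rational(39, 7), -4)) = Mul(Rational(-1, 8), Rational(-156, 7)) = Rational(39, 14) ≈ 2.7857)
Mul(Mul(t, 4), Add(Function('X')(5), -10)) = Mul(Mul(Rational(39, 14), 4), Add(Mul(6, 5), -10)) = Mul(Rational(78, 7), Add(30, -10)) = Mul(Rational(78, 7), 20) = Rational(1560, 7)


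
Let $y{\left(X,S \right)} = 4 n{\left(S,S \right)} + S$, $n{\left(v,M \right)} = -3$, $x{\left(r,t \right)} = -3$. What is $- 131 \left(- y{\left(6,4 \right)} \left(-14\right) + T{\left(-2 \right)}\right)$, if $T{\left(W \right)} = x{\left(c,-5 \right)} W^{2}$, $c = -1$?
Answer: $16244$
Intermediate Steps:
$T{\left(W \right)} = - 3 W^{2}$
$y{\left(X,S \right)} = -12 + S$ ($y{\left(X,S \right)} = 4 \left(-3\right) + S = -12 + S$)
$- 131 \left(- y{\left(6,4 \right)} \left(-14\right) + T{\left(-2 \right)}\right) = - 131 \left(- \left(-12 + 4\right) \left(-14\right) - 3 \left(-2\right)^{2}\right) = - 131 \left(- \left(-8\right) \left(-14\right) - 12\right) = - 131 \left(\left(-1\right) 112 - 12\right) = - 131 \left(-112 - 12\right) = \left(-131\right) \left(-124\right) = 16244$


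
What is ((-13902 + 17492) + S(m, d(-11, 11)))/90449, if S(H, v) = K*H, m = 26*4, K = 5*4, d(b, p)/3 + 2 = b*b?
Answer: 5670/90449 ≈ 0.062687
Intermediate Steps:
d(b, p) = -6 + 3*b² (d(b, p) = -6 + 3*(b*b) = -6 + 3*b²)
K = 20
m = 104
S(H, v) = 20*H
((-13902 + 17492) + S(m, d(-11, 11)))/90449 = ((-13902 + 17492) + 20*104)/90449 = (3590 + 2080)*(1/90449) = 5670*(1/90449) = 5670/90449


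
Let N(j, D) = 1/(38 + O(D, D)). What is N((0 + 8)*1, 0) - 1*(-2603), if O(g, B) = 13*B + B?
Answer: 98915/38 ≈ 2603.0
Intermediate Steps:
O(g, B) = 14*B
N(j, D) = 1/(38 + 14*D)
N((0 + 8)*1, 0) - 1*(-2603) = 1/(2*(19 + 7*0)) - 1*(-2603) = 1/(2*(19 + 0)) + 2603 = (1/2)/19 + 2603 = (1/2)*(1/19) + 2603 = 1/38 + 2603 = 98915/38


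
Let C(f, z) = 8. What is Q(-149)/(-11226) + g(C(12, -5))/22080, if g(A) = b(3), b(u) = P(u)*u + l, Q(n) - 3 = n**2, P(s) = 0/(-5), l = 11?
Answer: -81690139/41311680 ≈ -1.9774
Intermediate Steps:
P(s) = 0 (P(s) = 0*(-1/5) = 0)
Q(n) = 3 + n**2
b(u) = 11 (b(u) = 0*u + 11 = 0 + 11 = 11)
g(A) = 11
Q(-149)/(-11226) + g(C(12, -5))/22080 = (3 + (-149)**2)/(-11226) + 11/22080 = (3 + 22201)*(-1/11226) + 11*(1/22080) = 22204*(-1/11226) + 11/22080 = -11102/5613 + 11/22080 = -81690139/41311680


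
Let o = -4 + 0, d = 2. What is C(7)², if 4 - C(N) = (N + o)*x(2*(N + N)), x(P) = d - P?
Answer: 6724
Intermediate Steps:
o = -4
x(P) = 2 - P
C(N) = 4 - (-4 + N)*(2 - 4*N) (C(N) = 4 - (N - 4)*(2 - 2*(N + N)) = 4 - (-4 + N)*(2 - 2*2*N) = 4 - (-4 + N)*(2 - 4*N))
C(7)² = (12 - 18*7 + 4*7²)² = (12 - 126 + 4*49)² = (12 - 126 + 196)² = 82² = 6724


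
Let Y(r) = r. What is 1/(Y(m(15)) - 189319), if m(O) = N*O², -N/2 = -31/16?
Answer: -8/1507577 ≈ -5.3065e-6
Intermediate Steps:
N = 31/8 (N = -(-62)/16 = -2*(-31/16) = 31/8 ≈ 3.8750)
m(O) = 31*O²/8
1/(Y(m(15)) - 189319) = 1/((31/8)*15² - 189319) = 1/((31/8)*225 - 189319) = 1/(6975/8 - 189319) = 1/(-1507577/8) = -8/1507577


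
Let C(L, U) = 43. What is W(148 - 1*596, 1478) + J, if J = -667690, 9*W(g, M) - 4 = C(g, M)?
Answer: -6009163/9 ≈ -6.6769e+5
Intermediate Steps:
W(g, M) = 47/9 (W(g, M) = 4/9 + (1/9)*43 = 4/9 + 43/9 = 47/9)
W(148 - 1*596, 1478) + J = 47/9 - 667690 = -6009163/9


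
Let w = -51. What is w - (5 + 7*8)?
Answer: -112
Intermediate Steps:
w - (5 + 7*8) = -51 - (5 + 7*8) = -51 - (5 + 56) = -51 - 1*61 = -51 - 61 = -112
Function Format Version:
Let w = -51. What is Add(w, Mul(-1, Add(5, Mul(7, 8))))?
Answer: -112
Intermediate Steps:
Add(w, Mul(-1, Add(5, Mul(7, 8)))) = Add(-51, Mul(-1, Add(5, Mul(7, 8)))) = Add(-51, Mul(-1, Add(5, 56))) = Add(-51, Mul(-1, 61)) = Add(-51, -61) = -112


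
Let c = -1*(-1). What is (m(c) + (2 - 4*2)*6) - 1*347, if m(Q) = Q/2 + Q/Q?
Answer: -763/2 ≈ -381.50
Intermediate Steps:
c = 1
m(Q) = 1 + Q/2 (m(Q) = Q*(1/2) + 1 = Q/2 + 1 = 1 + Q/2)
(m(c) + (2 - 4*2)*6) - 1*347 = ((1 + (1/2)*1) + (2 - 4*2)*6) - 1*347 = ((1 + 1/2) + (2 - 8)*6) - 347 = (3/2 - 6*6) - 347 = (3/2 - 36) - 347 = -69/2 - 347 = -763/2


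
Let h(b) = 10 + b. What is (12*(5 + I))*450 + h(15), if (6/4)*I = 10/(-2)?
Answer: 9025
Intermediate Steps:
I = -10/3 (I = 2*(10/(-2))/3 = 2*(10*(-1/2))/3 = (2/3)*(-5) = -10/3 ≈ -3.3333)
(12*(5 + I))*450 + h(15) = (12*(5 - 10/3))*450 + (10 + 15) = (12*(5/3))*450 + 25 = 20*450 + 25 = 9000 + 25 = 9025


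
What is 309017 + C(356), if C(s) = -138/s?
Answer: 55004957/178 ≈ 3.0902e+5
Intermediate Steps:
309017 + C(356) = 309017 - 138/356 = 309017 - 138*1/356 = 309017 - 69/178 = 55004957/178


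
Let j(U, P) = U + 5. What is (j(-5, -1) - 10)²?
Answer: 100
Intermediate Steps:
j(U, P) = 5 + U
(j(-5, -1) - 10)² = ((5 - 5) - 10)² = (0 - 10)² = (-10)² = 100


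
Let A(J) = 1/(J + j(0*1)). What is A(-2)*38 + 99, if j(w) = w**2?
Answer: 80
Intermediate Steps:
A(J) = 1/J (A(J) = 1/(J + (0*1)**2) = 1/(J + 0**2) = 1/(J + 0) = 1/J)
A(-2)*38 + 99 = 38/(-2) + 99 = -1/2*38 + 99 = -19 + 99 = 80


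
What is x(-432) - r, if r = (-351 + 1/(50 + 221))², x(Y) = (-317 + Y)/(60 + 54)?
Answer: -1031505848909/8372274 ≈ -1.2321e+5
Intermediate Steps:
x(Y) = -317/114 + Y/114 (x(Y) = (-317 + Y)/114 = (-317 + Y)*(1/114) = -317/114 + Y/114)
r = 9047814400/73441 (r = (-351 + 1/271)² = (-95120/271)² = 9047814400/73441 ≈ 1.2320e+5)
x(-432) - r = (-317/114 + (1/114)*(-432)) - 1*9047814400/73441 = (-317/114 - 72/19) - 9047814400/73441 = -749/114 - 9047814400/73441 = -1031505848909/8372274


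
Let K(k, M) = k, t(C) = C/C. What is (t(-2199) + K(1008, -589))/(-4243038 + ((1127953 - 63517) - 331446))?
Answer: -1009/3510048 ≈ -0.00028746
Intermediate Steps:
t(C) = 1
(t(-2199) + K(1008, -589))/(-4243038 + ((1127953 - 63517) - 331446)) = (1 + 1008)/(-4243038 + ((1127953 - 63517) - 331446)) = 1009/(-4243038 + (1064436 - 331446)) = 1009/(-4243038 + 732990) = 1009/(-3510048) = 1009*(-1/3510048) = -1009/3510048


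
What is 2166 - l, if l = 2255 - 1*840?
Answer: 751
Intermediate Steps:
l = 1415 (l = 2255 - 840 = 1415)
2166 - l = 2166 - 1*1415 = 2166 - 1415 = 751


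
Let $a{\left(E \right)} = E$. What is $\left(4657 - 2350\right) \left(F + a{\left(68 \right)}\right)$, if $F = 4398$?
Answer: $10303062$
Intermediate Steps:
$\left(4657 - 2350\right) \left(F + a{\left(68 \right)}\right) = \left(4657 - 2350\right) \left(4398 + 68\right) = 2307 \cdot 4466 = 10303062$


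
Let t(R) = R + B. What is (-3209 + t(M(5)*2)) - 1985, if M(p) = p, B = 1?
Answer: -5183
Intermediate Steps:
t(R) = 1 + R (t(R) = R + 1 = 1 + R)
(-3209 + t(M(5)*2)) - 1985 = (-3209 + (1 + 5*2)) - 1985 = (-3209 + (1 + 10)) - 1985 = (-3209 + 11) - 1985 = -3198 - 1985 = -5183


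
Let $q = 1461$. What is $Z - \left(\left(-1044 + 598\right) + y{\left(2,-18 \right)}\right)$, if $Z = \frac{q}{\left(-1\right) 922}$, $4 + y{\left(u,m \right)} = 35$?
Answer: $\frac{381169}{922} \approx 413.42$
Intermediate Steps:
$y{\left(u,m \right)} = 31$ ($y{\left(u,m \right)} = -4 + 35 = 31$)
$Z = - \frac{1461}{922}$ ($Z = \frac{1461}{\left(-1\right) 922} = \frac{1461}{-922} = 1461 \left(- \frac{1}{922}\right) = - \frac{1461}{922} \approx -1.5846$)
$Z - \left(\left(-1044 + 598\right) + y{\left(2,-18 \right)}\right) = - \frac{1461}{922} - \left(\left(-1044 + 598\right) + 31\right) = - \frac{1461}{922} - \left(-446 + 31\right) = - \frac{1461}{922} - -415 = - \frac{1461}{922} + 415 = \frac{381169}{922}$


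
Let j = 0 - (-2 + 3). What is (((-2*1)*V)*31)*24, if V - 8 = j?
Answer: -10416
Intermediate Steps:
j = -1 (j = 0 - 1*1 = 0 - 1 = -1)
V = 7 (V = 8 - 1 = 7)
(((-2*1)*V)*31)*24 = ((-2*1*7)*31)*24 = (-2*7*31)*24 = -14*31*24 = -434*24 = -10416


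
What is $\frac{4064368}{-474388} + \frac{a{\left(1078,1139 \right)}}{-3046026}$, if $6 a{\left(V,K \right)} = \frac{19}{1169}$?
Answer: $- \frac{21708629152102831}{2533804312291308} \approx -8.5676$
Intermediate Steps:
$a{\left(V,K \right)} = \frac{19}{7014}$ ($a{\left(V,K \right)} = \frac{19 \cdot \frac{1}{1169}}{6} = \frac{1}{6} \cdot \frac{19}{1169} = \frac{19}{7014}$)
$\frac{4064368}{-474388} + \frac{a{\left(1078,1139 \right)}}{-3046026} = \frac{4064368}{-474388} + \frac{19}{7014 \left(-3046026\right)} = 4064368 \left(- \frac{1}{474388}\right) + \frac{19}{7014} \left(- \frac{1}{3046026}\right) = - \frac{1016092}{118597} - \frac{19}{21364826364} = - \frac{21708629152102831}{2533804312291308}$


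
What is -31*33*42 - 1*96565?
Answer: -139531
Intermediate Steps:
-31*33*42 - 1*96565 = -1023*42 - 96565 = -42966 - 96565 = -139531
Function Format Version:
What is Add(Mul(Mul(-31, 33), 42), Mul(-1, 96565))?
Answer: -139531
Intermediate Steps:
Add(Mul(Mul(-31, 33), 42), Mul(-1, 96565)) = Add(Mul(-1023, 42), -96565) = Add(-42966, -96565) = -139531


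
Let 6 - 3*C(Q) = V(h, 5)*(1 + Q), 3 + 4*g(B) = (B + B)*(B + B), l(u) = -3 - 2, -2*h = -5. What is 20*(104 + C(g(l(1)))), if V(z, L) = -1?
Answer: 6865/3 ≈ 2288.3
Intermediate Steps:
h = 5/2 (h = -½*(-5) = 5/2 ≈ 2.5000)
l(u) = -5
g(B) = -¾ + B² (g(B) = -¾ + ((B + B)*(B + B))/4 = -¾ + ((2*B)*(2*B))/4 = -¾ + (4*B²)/4 = -¾ + B²)
C(Q) = 7/3 + Q/3 (C(Q) = 2 - (-1)*(1 + Q)/3 = 2 - (-1 - Q)/3 = 2 + (⅓ + Q/3) = 7/3 + Q/3)
20*(104 + C(g(l(1)))) = 20*(104 + (7/3 + (-¾ + (-5)²)/3)) = 20*(104 + (7/3 + (-¾ + 25)/3)) = 20*(104 + (7/3 + (⅓)*(97/4))) = 20*(104 + (7/3 + 97/12)) = 20*(104 + 125/12) = 20*(1373/12) = 6865/3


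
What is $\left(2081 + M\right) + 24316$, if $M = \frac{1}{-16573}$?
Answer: $\frac{437477480}{16573} \approx 26397.0$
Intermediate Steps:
$M = - \frac{1}{16573} \approx -6.0339 \cdot 10^{-5}$
$\left(2081 + M\right) + 24316 = \left(2081 - \frac{1}{16573}\right) + 24316 = \frac{34488412}{16573} + 24316 = \frac{437477480}{16573}$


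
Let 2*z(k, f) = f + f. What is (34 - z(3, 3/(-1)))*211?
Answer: 7807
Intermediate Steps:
z(k, f) = f (z(k, f) = (f + f)/2 = (2*f)/2 = f)
(34 - z(3, 3/(-1)))*211 = (34 - 3/(-1))*211 = (34 - 3*(-1))*211 = (34 - 1*(-3))*211 = (34 + 3)*211 = 37*211 = 7807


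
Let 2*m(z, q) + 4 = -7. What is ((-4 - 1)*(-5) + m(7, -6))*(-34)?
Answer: -663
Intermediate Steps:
m(z, q) = -11/2 (m(z, q) = -2 + (½)*(-7) = -2 - 7/2 = -11/2)
((-4 - 1)*(-5) + m(7, -6))*(-34) = ((-4 - 1)*(-5) - 11/2)*(-34) = (-5*(-5) - 11/2)*(-34) = (25 - 11/2)*(-34) = (39/2)*(-34) = -663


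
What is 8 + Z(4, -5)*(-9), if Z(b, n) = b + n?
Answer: 17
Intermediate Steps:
8 + Z(4, -5)*(-9) = 8 + (4 - 5)*(-9) = 8 - 1*(-9) = 8 + 9 = 17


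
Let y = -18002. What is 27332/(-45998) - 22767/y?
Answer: 277602901/414027998 ≈ 0.67049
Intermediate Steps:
27332/(-45998) - 22767/y = 27332/(-45998) - 22767/(-18002) = 27332*(-1/45998) - 22767*(-1/18002) = -13666/22999 + 22767/18002 = 277602901/414027998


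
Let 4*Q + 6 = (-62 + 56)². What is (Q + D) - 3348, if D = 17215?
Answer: 27749/2 ≈ 13875.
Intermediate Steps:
Q = 15/2 (Q = -3/2 + (-62 + 56)²/4 = -3/2 + (¼)*(-6)² = -3/2 + (¼)*36 = -3/2 + 9 = 15/2 ≈ 7.5000)
(Q + D) - 3348 = (15/2 + 17215) - 3348 = 34445/2 - 3348 = 27749/2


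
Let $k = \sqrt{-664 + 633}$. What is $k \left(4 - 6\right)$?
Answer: $- 2 i \sqrt{31} \approx - 11.136 i$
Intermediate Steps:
$k = i \sqrt{31}$ ($k = \sqrt{-31} = i \sqrt{31} \approx 5.5678 i$)
$k \left(4 - 6\right) = i \sqrt{31} \left(4 - 6\right) = i \sqrt{31} \left(-2\right) = - 2 i \sqrt{31}$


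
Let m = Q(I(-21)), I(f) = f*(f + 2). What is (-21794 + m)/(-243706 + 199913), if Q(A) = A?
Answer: 21395/43793 ≈ 0.48855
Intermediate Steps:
I(f) = f*(2 + f)
m = 399 (m = -21*(2 - 21) = -21*(-19) = 399)
(-21794 + m)/(-243706 + 199913) = (-21794 + 399)/(-243706 + 199913) = -21395/(-43793) = -21395*(-1/43793) = 21395/43793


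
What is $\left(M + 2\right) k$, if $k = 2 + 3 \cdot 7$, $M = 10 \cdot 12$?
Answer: $2806$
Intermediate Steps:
$M = 120$
$k = 23$ ($k = 2 + 21 = 23$)
$\left(M + 2\right) k = \left(120 + 2\right) 23 = 122 \cdot 23 = 2806$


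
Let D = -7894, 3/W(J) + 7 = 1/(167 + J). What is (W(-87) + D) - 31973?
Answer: -22285893/559 ≈ -39867.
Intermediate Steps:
W(J) = 3/(-7 + 1/(167 + J))
(W(-87) + D) - 31973 = (3*(-167 - 1*(-87))/(1168 + 7*(-87)) - 7894) - 31973 = (3*(-167 + 87)/(1168 - 609) - 7894) - 31973 = (3*(-80)/559 - 7894) - 31973 = (3*(1/559)*(-80) - 7894) - 31973 = (-240/559 - 7894) - 31973 = -4412986/559 - 31973 = -22285893/559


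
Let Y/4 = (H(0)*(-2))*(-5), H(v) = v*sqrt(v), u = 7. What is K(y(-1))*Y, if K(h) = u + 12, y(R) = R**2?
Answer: 0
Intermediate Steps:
K(h) = 19 (K(h) = 7 + 12 = 19)
H(v) = v**(3/2)
Y = 0 (Y = 4*((0**(3/2)*(-2))*(-5)) = 4*((0*(-2))*(-5)) = 4*(0*(-5)) = 4*0 = 0)
K(y(-1))*Y = 19*0 = 0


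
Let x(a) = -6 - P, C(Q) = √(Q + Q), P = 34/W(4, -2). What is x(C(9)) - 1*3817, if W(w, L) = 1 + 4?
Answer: -19149/5 ≈ -3829.8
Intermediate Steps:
W(w, L) = 5
P = 34/5 ≈ 6.8000
C(Q) = √2*√Q (C(Q) = √(2*Q) = √2*√Q)
x(a) = -64/5 (x(a) = -6 - 1*34/5 = -6 - 34/5 = -64/5)
x(C(9)) - 1*3817 = -64/5 - 1*3817 = -64/5 - 3817 = -19149/5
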